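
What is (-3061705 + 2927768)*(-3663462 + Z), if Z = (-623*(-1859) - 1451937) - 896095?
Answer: 650041397769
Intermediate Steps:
Z = -1189875 (Z = (1158157 - 1451937) - 896095 = -293780 - 896095 = -1189875)
(-3061705 + 2927768)*(-3663462 + Z) = (-3061705 + 2927768)*(-3663462 - 1189875) = -133937*(-4853337) = 650041397769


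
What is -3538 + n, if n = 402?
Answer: -3136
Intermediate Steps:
-3538 + n = -3538 + 402 = -3136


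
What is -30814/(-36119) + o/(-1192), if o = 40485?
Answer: -1425547427/43053848 ≈ -33.111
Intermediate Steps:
-30814/(-36119) + o/(-1192) = -30814/(-36119) + 40485/(-1192) = -30814*(-1/36119) + 40485*(-1/1192) = 30814/36119 - 40485/1192 = -1425547427/43053848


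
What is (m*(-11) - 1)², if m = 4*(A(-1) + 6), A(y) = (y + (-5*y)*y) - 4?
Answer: 30625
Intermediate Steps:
A(y) = -4 + y - 5*y² (A(y) = (y - 5*y²) - 4 = -4 + y - 5*y²)
m = -16 (m = 4*((-4 - 1 - 5*(-1)²) + 6) = 4*((-4 - 1 - 5*1) + 6) = 4*((-4 - 1 - 5) + 6) = 4*(-10 + 6) = 4*(-4) = -16)
(m*(-11) - 1)² = (-16*(-11) - 1)² = (176 - 1)² = 175² = 30625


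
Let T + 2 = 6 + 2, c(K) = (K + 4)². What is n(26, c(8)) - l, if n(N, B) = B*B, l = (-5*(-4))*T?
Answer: 20616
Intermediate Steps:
c(K) = (4 + K)²
T = 6 (T = -2 + (6 + 2) = -2 + 8 = 6)
l = 120 (l = -5*(-4)*6 = 20*6 = 120)
n(N, B) = B²
n(26, c(8)) - l = ((4 + 8)²)² - 1*120 = (12²)² - 120 = 144² - 120 = 20736 - 120 = 20616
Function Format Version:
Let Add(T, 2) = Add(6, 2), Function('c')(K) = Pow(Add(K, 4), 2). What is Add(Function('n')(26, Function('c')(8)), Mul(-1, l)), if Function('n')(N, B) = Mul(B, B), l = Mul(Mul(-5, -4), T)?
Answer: 20616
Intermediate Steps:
Function('c')(K) = Pow(Add(4, K), 2)
T = 6 (T = Add(-2, Add(6, 2)) = Add(-2, 8) = 6)
l = 120 (l = Mul(Mul(-5, -4), 6) = Mul(20, 6) = 120)
Function('n')(N, B) = Pow(B, 2)
Add(Function('n')(26, Function('c')(8)), Mul(-1, l)) = Add(Pow(Pow(Add(4, 8), 2), 2), Mul(-1, 120)) = Add(Pow(Pow(12, 2), 2), -120) = Add(Pow(144, 2), -120) = Add(20736, -120) = 20616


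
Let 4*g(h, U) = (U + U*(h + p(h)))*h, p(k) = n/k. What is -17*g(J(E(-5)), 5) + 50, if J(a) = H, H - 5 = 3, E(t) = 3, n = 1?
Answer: -6005/4 ≈ -1501.3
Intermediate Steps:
H = 8 (H = 5 + 3 = 8)
J(a) = 8
p(k) = 1/k
g(h, U) = h*(U + U*(h + 1/h))/4 (g(h, U) = ((U + U*(h + 1/h))*h)/4 = (h*(U + U*(h + 1/h)))/4 = h*(U + U*(h + 1/h))/4)
-17*g(J(E(-5)), 5) + 50 = -17*5*(1 + 8*(1 + 8))/4 + 50 = -17*5*(1 + 8*9)/4 + 50 = -17*5*(1 + 72)/4 + 50 = -17*5*73/4 + 50 = -17*365/4 + 50 = -6205/4 + 50 = -6005/4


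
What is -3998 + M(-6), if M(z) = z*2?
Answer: -4010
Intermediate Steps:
M(z) = 2*z
-3998 + M(-6) = -3998 + 2*(-6) = -3998 - 12 = -4010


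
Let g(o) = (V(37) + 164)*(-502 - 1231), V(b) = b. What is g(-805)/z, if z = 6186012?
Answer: -116111/2062004 ≈ -0.056310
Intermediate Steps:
g(o) = -348333 (g(o) = (37 + 164)*(-502 - 1231) = 201*(-1733) = -348333)
g(-805)/z = -348333/6186012 = -348333*1/6186012 = -116111/2062004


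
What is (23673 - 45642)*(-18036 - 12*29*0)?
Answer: 396232884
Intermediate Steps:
(23673 - 45642)*(-18036 - 12*29*0) = -21969*(-18036 - 348*0) = -21969*(-18036 + 0) = -21969*(-18036) = 396232884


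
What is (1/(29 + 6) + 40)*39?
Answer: 54639/35 ≈ 1561.1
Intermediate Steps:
(1/(29 + 6) + 40)*39 = (1/35 + 40)*39 = (1401/35)*39 = 54639/35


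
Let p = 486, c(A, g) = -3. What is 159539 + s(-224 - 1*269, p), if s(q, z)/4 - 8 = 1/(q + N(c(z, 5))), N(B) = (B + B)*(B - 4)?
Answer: 71966517/451 ≈ 1.5957e+5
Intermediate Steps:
N(B) = 2*B*(-4 + B) (N(B) = (2*B)*(-4 + B) = 2*B*(-4 + B))
s(q, z) = 32 + 4/(42 + q) (s(q, z) = 32 + 4/(q + 2*(-3)*(-4 - 3)) = 32 + 4/(q + 2*(-3)*(-7)) = 32 + 4/(q + 42) = 32 + 4/(42 + q))
159539 + s(-224 - 1*269, p) = 159539 + 4*(337 + 8*(-224 - 1*269))/(42 + (-224 - 1*269)) = 159539 + 4*(337 + 8*(-224 - 269))/(42 + (-224 - 269)) = 159539 + 4*(337 + 8*(-493))/(42 - 493) = 159539 + 4*(337 - 3944)/(-451) = 159539 + 4*(-1/451)*(-3607) = 159539 + 14428/451 = 71966517/451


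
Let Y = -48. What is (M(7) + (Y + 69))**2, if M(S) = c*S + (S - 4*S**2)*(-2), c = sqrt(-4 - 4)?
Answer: 158809 + 11172*I*sqrt(2) ≈ 1.5881e+5 + 15800.0*I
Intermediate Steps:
c = 2*I*sqrt(2) (c = sqrt(-8) = 2*I*sqrt(2) ≈ 2.8284*I)
M(S) = -2*S + 8*S**2 + 2*I*S*sqrt(2) (M(S) = (2*I*sqrt(2))*S + (S - 4*S**2)*(-2) = 2*I*S*sqrt(2) + (-2*S + 8*S**2) = -2*S + 8*S**2 + 2*I*S*sqrt(2))
(M(7) + (Y + 69))**2 = (2*7*(-1 + 4*7 + I*sqrt(2)) + (-48 + 69))**2 = (2*7*(-1 + 28 + I*sqrt(2)) + 21)**2 = (2*7*(27 + I*sqrt(2)) + 21)**2 = ((378 + 14*I*sqrt(2)) + 21)**2 = (399 + 14*I*sqrt(2))**2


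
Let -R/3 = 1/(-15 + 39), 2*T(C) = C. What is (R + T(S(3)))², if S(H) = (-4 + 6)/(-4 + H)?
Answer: 81/64 ≈ 1.2656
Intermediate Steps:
S(H) = 2/(-4 + H)
T(C) = C/2
R = -⅛ (R = -3/(-15 + 39) = -3/24 = -3*1/24 = -⅛ ≈ -0.12500)
(R + T(S(3)))² = (-⅛ + (2/(-4 + 3))/2)² = (-⅛ + (2/(-1))/2)² = (-⅛ + (2*(-1))/2)² = (-⅛ + (½)*(-2))² = (-⅛ - 1)² = (-9/8)² = 81/64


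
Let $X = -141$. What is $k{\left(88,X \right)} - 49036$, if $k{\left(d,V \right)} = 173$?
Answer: $-48863$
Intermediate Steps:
$k{\left(88,X \right)} - 49036 = 173 - 49036 = -48863$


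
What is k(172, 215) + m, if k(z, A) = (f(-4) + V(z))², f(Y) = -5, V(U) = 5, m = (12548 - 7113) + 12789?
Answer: 18224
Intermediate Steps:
m = 18224 (m = 5435 + 12789 = 18224)
k(z, A) = 0 (k(z, A) = (-5 + 5)² = 0² = 0)
k(172, 215) + m = 0 + 18224 = 18224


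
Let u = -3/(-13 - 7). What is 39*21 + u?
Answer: 16383/20 ≈ 819.15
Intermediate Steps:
u = 3/20 (u = -3/(-20) = -3*(-1/20) = 3/20 ≈ 0.15000)
39*21 + u = 39*21 + 3/20 = 819 + 3/20 = 16383/20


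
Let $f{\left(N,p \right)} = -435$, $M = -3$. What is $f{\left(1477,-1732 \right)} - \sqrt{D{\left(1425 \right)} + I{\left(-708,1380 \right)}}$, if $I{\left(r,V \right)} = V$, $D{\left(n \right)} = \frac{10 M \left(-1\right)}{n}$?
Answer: $-435 - \frac{\sqrt{12454690}}{95} \approx -472.15$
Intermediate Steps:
$D{\left(n \right)} = \frac{30}{n}$ ($D{\left(n \right)} = \frac{10 \left(-3\right) \left(-1\right)}{n} = \frac{\left(-30\right) \left(-1\right)}{n} = \frac{30}{n}$)
$f{\left(1477,-1732 \right)} - \sqrt{D{\left(1425 \right)} + I{\left(-708,1380 \right)}} = -435 - \sqrt{\frac{30}{1425} + 1380} = -435 - \sqrt{30 \cdot \frac{1}{1425} + 1380} = -435 - \sqrt{\frac{2}{95} + 1380} = -435 - \sqrt{\frac{131102}{95}} = -435 - \frac{\sqrt{12454690}}{95}$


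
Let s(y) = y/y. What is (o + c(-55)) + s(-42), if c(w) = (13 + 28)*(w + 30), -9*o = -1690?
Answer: -7526/9 ≈ -836.22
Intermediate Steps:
o = 1690/9 (o = -1/9*(-1690) = 1690/9 ≈ 187.78)
s(y) = 1
c(w) = 1230 + 41*w (c(w) = 41*(30 + w) = 1230 + 41*w)
(o + c(-55)) + s(-42) = (1690/9 + (1230 + 41*(-55))) + 1 = (1690/9 + (1230 - 2255)) + 1 = (1690/9 - 1025) + 1 = -7535/9 + 1 = -7526/9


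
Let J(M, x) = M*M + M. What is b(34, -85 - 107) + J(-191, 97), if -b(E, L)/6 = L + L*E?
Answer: 76610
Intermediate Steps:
b(E, L) = -6*L - 6*E*L (b(E, L) = -6*(L + L*E) = -6*(L + E*L) = -6*L - 6*E*L)
J(M, x) = M + M**2 (J(M, x) = M**2 + M = M + M**2)
b(34, -85 - 107) + J(-191, 97) = -6*(-85 - 107)*(1 + 34) - 191*(1 - 191) = -6*(-192)*35 - 191*(-190) = 40320 + 36290 = 76610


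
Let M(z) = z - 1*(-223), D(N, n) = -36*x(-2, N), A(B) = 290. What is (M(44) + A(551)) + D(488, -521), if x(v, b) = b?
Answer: -17011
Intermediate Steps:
D(N, n) = -36*N
M(z) = 223 + z (M(z) = z + 223 = 223 + z)
(M(44) + A(551)) + D(488, -521) = ((223 + 44) + 290) - 36*488 = (267 + 290) - 17568 = 557 - 17568 = -17011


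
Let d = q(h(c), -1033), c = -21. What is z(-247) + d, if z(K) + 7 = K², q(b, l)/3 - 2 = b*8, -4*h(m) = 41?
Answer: 60762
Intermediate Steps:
h(m) = -41/4 (h(m) = -¼*41 = -41/4)
q(b, l) = 6 + 24*b (q(b, l) = 6 + 3*(b*8) = 6 + 3*(8*b) = 6 + 24*b)
d = -240 (d = 6 + 24*(-41/4) = 6 - 246 = -240)
z(K) = -7 + K²
z(-247) + d = (-7 + (-247)²) - 240 = (-7 + 61009) - 240 = 61002 - 240 = 60762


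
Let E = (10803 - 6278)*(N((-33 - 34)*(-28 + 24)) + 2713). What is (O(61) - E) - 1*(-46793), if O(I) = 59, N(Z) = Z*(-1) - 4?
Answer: -10998673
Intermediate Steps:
N(Z) = -4 - Z (N(Z) = -Z - 4 = -4 - Z)
E = 11045525 (E = (10803 - 6278)*((-4 - (-33 - 34)*(-28 + 24)) + 2713) = 4525*((-4 - (-67)*(-4)) + 2713) = 4525*((-4 - 1*268) + 2713) = 4525*((-4 - 268) + 2713) = 4525*(-272 + 2713) = 4525*2441 = 11045525)
(O(61) - E) - 1*(-46793) = (59 - 1*11045525) - 1*(-46793) = (59 - 11045525) + 46793 = -11045466 + 46793 = -10998673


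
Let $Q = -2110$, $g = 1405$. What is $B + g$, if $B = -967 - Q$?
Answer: $2548$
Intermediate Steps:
$B = 1143$ ($B = -967 - -2110 = -967 + 2110 = 1143$)
$B + g = 1143 + 1405 = 2548$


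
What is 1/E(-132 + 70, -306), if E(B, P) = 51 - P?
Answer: 1/357 ≈ 0.0028011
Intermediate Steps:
1/E(-132 + 70, -306) = 1/(51 - 1*(-306)) = 1/(51 + 306) = 1/357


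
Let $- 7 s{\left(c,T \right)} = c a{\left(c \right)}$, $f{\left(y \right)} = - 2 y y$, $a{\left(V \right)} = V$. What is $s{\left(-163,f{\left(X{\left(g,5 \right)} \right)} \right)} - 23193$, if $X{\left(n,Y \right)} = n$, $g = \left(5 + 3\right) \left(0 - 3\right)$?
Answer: $- \frac{188920}{7} \approx -26989.0$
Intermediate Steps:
$g = -24$ ($g = 8 \left(-3\right) = -24$)
$f{\left(y \right)} = - 2 y^{2}$
$s{\left(c,T \right)} = - \frac{c^{2}}{7}$ ($s{\left(c,T \right)} = - \frac{c c}{7} = - \frac{c^{2}}{7}$)
$s{\left(-163,f{\left(X{\left(g,5 \right)} \right)} \right)} - 23193 = - \frac{\left(-163\right)^{2}}{7} - 23193 = \left(- \frac{1}{7}\right) 26569 - 23193 = - \frac{26569}{7} - 23193 = - \frac{188920}{7}$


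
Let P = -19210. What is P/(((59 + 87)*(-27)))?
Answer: 9605/1971 ≈ 4.8732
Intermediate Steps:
P/(((59 + 87)*(-27))) = -19210*(-1/(27*(59 + 87))) = -19210/(146*(-27)) = -19210/(-3942) = -19210*(-1/3942) = 9605/1971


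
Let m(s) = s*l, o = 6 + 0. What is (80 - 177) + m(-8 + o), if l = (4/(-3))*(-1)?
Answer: -299/3 ≈ -99.667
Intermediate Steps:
l = 4/3 (l = (4*(-⅓))*(-1) = -4/3*(-1) = 4/3 ≈ 1.3333)
o = 6
m(s) = 4*s/3 (m(s) = s*(4/3) = 4*s/3)
(80 - 177) + m(-8 + o) = (80 - 177) + 4*(-8 + 6)/3 = -97 + (4/3)*(-2) = -97 - 8/3 = -299/3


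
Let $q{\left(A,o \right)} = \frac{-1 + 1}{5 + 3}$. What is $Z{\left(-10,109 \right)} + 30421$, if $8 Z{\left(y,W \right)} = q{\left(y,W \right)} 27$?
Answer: $30421$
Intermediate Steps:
$q{\left(A,o \right)} = 0$ ($q{\left(A,o \right)} = \frac{0}{8} = 0 \cdot \frac{1}{8} = 0$)
$Z{\left(y,W \right)} = 0$ ($Z{\left(y,W \right)} = \frac{0 \cdot 27}{8} = \frac{1}{8} \cdot 0 = 0$)
$Z{\left(-10,109 \right)} + 30421 = 0 + 30421 = 30421$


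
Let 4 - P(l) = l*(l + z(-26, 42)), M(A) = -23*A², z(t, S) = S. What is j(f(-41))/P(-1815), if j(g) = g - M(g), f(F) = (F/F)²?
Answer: -24/3217991 ≈ -7.4581e-6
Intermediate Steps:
f(F) = 1 (f(F) = 1² = 1)
P(l) = 4 - l*(42 + l) (P(l) = 4 - l*(l + 42) = 4 - l*(42 + l))
j(g) = g + 23*g² (j(g) = g - (-23)*g² = g + 23*g²)
j(f(-41))/P(-1815) = (1*(1 + 23*1))/(4 - 1*(-1815)² - 42*(-1815)) = (1*(1 + 23))/(4 - 1*3294225 + 76230) = (1*24)/(4 - 3294225 + 76230) = 24/(-3217991) = 24*(-1/3217991) = -24/3217991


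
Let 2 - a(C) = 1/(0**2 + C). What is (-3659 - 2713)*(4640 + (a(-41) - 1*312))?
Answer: -1131227532/41 ≈ -2.7591e+7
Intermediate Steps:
a(C) = 2 - 1/C (a(C) = 2 - 1/(0**2 + C) = 2 - 1/(0 + C) = 2 - 1/C)
(-3659 - 2713)*(4640 + (a(-41) - 1*312)) = (-3659 - 2713)*(4640 + ((2 - 1/(-41)) - 1*312)) = -6372*(4640 + ((2 - 1*(-1/41)) - 312)) = -6372*(4640 + ((2 + 1/41) - 312)) = -6372*(4640 + (83/41 - 312)) = -6372*(4640 - 12709/41) = -6372*177531/41 = -1131227532/41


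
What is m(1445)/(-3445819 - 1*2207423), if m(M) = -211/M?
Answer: 211/8168934690 ≈ 2.5830e-8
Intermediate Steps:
m(1445)/(-3445819 - 1*2207423) = (-211/1445)/(-3445819 - 1*2207423) = (-211*1/1445)/(-3445819 - 2207423) = -211/1445/(-5653242) = -211/1445*(-1/5653242) = 211/8168934690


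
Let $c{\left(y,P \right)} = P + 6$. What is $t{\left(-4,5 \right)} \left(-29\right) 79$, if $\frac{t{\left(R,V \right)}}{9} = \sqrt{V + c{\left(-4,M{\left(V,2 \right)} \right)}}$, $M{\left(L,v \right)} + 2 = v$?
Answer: $- 20619 \sqrt{11} \approx -68386.0$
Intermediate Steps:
$M{\left(L,v \right)} = -2 + v$
$c{\left(y,P \right)} = 6 + P$
$t{\left(R,V \right)} = 9 \sqrt{6 + V}$ ($t{\left(R,V \right)} = 9 \sqrt{V + \left(6 + \left(-2 + 2\right)\right)} = 9 \sqrt{V + \left(6 + 0\right)} = 9 \sqrt{V + 6} = 9 \sqrt{6 + V}$)
$t{\left(-4,5 \right)} \left(-29\right) 79 = 9 \sqrt{6 + 5} \left(-29\right) 79 = 9 \sqrt{11} \left(-29\right) 79 = - 261 \sqrt{11} \cdot 79 = - 20619 \sqrt{11}$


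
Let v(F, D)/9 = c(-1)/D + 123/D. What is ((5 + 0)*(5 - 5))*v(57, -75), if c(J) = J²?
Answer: 0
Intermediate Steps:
v(F, D) = 1116/D (v(F, D) = 9*((-1)²/D + 123/D) = 9*(1/D + 123/D) = 9*(124/D) = 1116/D)
((5 + 0)*(5 - 5))*v(57, -75) = ((5 + 0)*(5 - 5))*(1116/(-75)) = (5*0)*(1116*(-1/75)) = 0*(-372/25) = 0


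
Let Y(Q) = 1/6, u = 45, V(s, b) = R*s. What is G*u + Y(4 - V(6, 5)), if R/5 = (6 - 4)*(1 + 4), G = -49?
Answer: -13229/6 ≈ -2204.8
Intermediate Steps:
R = 50 (R = 5*((6 - 4)*(1 + 4)) = 5*(2*5) = 5*10 = 50)
V(s, b) = 50*s
Y(Q) = ⅙
G*u + Y(4 - V(6, 5)) = -49*45 + ⅙ = -2205 + ⅙ = -13229/6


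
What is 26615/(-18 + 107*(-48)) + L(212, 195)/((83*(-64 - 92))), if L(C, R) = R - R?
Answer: -26615/5154 ≈ -5.1639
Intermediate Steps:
L(C, R) = 0
26615/(-18 + 107*(-48)) + L(212, 195)/((83*(-64 - 92))) = 26615/(-18 + 107*(-48)) + 0/((83*(-64 - 92))) = 26615/(-18 - 5136) + 0/((83*(-156))) = 26615/(-5154) + 0/(-12948) = 26615*(-1/5154) + 0*(-1/12948) = -26615/5154 + 0 = -26615/5154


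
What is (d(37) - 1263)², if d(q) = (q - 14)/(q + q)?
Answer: 8730846721/5476 ≈ 1.5944e+6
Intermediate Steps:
d(q) = (-14 + q)/(2*q) (d(q) = (-14 + q)/((2*q)) = (-14 + q)*(1/(2*q)) = (-14 + q)/(2*q))
(d(37) - 1263)² = ((½)*(-14 + 37)/37 - 1263)² = ((½)*(1/37)*23 - 1263)² = (23/74 - 1263)² = (-93439/74)² = 8730846721/5476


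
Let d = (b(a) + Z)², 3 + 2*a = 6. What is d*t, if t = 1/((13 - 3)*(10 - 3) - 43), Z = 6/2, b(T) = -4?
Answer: 1/27 ≈ 0.037037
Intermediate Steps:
a = 3/2 (a = -3/2 + (½)*6 = -3/2 + 3 = 3/2 ≈ 1.5000)
Z = 3 (Z = 6*(½) = 3)
d = 1 (d = (-4 + 3)² = (-1)² = 1)
t = 1/27 (t = 1/(10*7 - 43) = 1/(70 - 43) = 1/27 ≈ 0.037037)
d*t = 1*(1/27) = 1/27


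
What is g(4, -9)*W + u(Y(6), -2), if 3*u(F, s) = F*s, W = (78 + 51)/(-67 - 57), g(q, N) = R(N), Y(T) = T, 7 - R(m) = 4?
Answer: -883/124 ≈ -7.1210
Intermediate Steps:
R(m) = 3 (R(m) = 7 - 1*4 = 7 - 4 = 3)
g(q, N) = 3
W = -129/124 (W = 129/(-124) = 129*(-1/124) = -129/124 ≈ -1.0403)
u(F, s) = F*s/3 (u(F, s) = (F*s)/3 = F*s/3)
g(4, -9)*W + u(Y(6), -2) = 3*(-129/124) + (1/3)*6*(-2) = -387/124 - 4 = -883/124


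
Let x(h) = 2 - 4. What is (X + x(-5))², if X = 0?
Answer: 4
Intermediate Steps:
x(h) = -2
(X + x(-5))² = (0 - 2)² = (-2)² = 4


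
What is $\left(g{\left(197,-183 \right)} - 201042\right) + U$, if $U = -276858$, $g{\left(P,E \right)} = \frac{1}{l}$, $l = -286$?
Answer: $- \frac{136679401}{286} \approx -4.779 \cdot 10^{5}$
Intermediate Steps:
$g{\left(P,E \right)} = - \frac{1}{286}$ ($g{\left(P,E \right)} = \frac{1}{-286} = - \frac{1}{286}$)
$\left(g{\left(197,-183 \right)} - 201042\right) + U = \left(- \frac{1}{286} - 201042\right) - 276858 = - \frac{57498013}{286} - 276858 = - \frac{136679401}{286}$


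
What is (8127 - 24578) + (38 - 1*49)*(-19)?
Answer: -16242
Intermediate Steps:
(8127 - 24578) + (38 - 1*49)*(-19) = -16451 + (38 - 49)*(-19) = -16451 - 11*(-19) = -16451 + 209 = -16242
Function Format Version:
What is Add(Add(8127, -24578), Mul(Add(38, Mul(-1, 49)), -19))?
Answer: -16242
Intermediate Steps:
Add(Add(8127, -24578), Mul(Add(38, Mul(-1, 49)), -19)) = Add(-16451, Mul(Add(38, -49), -19)) = Add(-16451, Mul(-11, -19)) = Add(-16451, 209) = -16242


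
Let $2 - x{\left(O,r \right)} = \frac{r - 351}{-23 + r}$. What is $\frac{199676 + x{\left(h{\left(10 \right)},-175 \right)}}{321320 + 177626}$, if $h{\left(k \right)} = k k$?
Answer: $\frac{19767859}{49395654} \approx 0.40019$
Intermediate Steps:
$h{\left(k \right)} = k^{2}$
$x{\left(O,r \right)} = 2 - \frac{-351 + r}{-23 + r}$ ($x{\left(O,r \right)} = 2 - \frac{r - 351}{-23 + r} = 2 - \frac{-351 + r}{-23 + r}$)
$\frac{199676 + x{\left(h{\left(10 \right)},-175 \right)}}{321320 + 177626} = \frac{199676 + \frac{305 - 175}{-23 - 175}}{321320 + 177626} = \frac{199676 + \frac{1}{-198} \cdot 130}{498946} = \left(199676 - \frac{65}{99}\right) \frac{1}{498946} = \frac{19767859}{99} \cdot \frac{1}{498946} = \frac{19767859}{49395654}$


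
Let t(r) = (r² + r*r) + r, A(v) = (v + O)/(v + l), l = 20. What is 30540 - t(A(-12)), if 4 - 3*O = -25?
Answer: 8795555/288 ≈ 30540.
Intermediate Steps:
O = 29/3 (O = 4/3 - ⅓*(-25) = 4/3 + 25/3 = 29/3 ≈ 9.6667)
A(v) = (29/3 + v)/(20 + v) (A(v) = (v + 29/3)/(v + 20) = (29/3 + v)/(20 + v))
t(r) = r + 2*r² (t(r) = (r² + r²) + r = 2*r² + r = r + 2*r²)
30540 - t(A(-12)) = 30540 - (29/3 - 12)/(20 - 12)*(1 + 2*((29/3 - 12)/(20 - 12))) = 30540 - -7/3/8*(1 + 2*(-7/3/8)) = 30540 - (⅛)*(-7/3)*(1 + 2*((⅛)*(-7/3))) = 30540 - (-7)*(1 + 2*(-7/24))/24 = 30540 - (-7)*(1 - 7/12)/24 = 30540 - (-7)*5/(24*12) = 30540 - 1*(-35/288) = 30540 + 35/288 = 8795555/288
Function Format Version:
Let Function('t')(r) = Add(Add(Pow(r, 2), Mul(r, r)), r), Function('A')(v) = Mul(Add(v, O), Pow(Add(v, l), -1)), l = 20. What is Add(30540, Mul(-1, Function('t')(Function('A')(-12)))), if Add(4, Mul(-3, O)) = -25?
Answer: Rational(8795555, 288) ≈ 30540.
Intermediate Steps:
O = Rational(29, 3) (O = Add(Rational(4, 3), Mul(Rational(-1, 3), -25)) = Add(Rational(4, 3), Rational(25, 3)) = Rational(29, 3) ≈ 9.6667)
Function('A')(v) = Mul(Pow(Add(20, v), -1), Add(Rational(29, 3), v)) (Function('A')(v) = Mul(Add(v, Rational(29, 3)), Pow(Add(v, 20), -1)) = Mul(Add(Rational(29, 3), v), Pow(Add(20, v), -1)) = Mul(Pow(Add(20, v), -1), Add(Rational(29, 3), v)))
Function('t')(r) = Add(r, Mul(2, Pow(r, 2))) (Function('t')(r) = Add(Add(Pow(r, 2), Pow(r, 2)), r) = Add(Mul(2, Pow(r, 2)), r) = Add(r, Mul(2, Pow(r, 2))))
Add(30540, Mul(-1, Function('t')(Function('A')(-12)))) = Add(30540, Mul(-1, Mul(Mul(Pow(Add(20, -12), -1), Add(Rational(29, 3), -12)), Add(1, Mul(2, Mul(Pow(Add(20, -12), -1), Add(Rational(29, 3), -12))))))) = Add(30540, Mul(-1, Mul(Mul(Pow(8, -1), Rational(-7, 3)), Add(1, Mul(2, Mul(Pow(8, -1), Rational(-7, 3))))))) = Add(30540, Mul(-1, Mul(Mul(Rational(1, 8), Rational(-7, 3)), Add(1, Mul(2, Mul(Rational(1, 8), Rational(-7, 3))))))) = Add(30540, Mul(-1, Mul(Rational(-7, 24), Add(1, Mul(2, Rational(-7, 24)))))) = Add(30540, Mul(-1, Mul(Rational(-7, 24), Add(1, Rational(-7, 12))))) = Add(30540, Mul(-1, Mul(Rational(-7, 24), Rational(5, 12)))) = Add(30540, Mul(-1, Rational(-35, 288))) = Add(30540, Rational(35, 288)) = Rational(8795555, 288)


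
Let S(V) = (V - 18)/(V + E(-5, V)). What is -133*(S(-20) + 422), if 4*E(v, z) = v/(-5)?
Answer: -4454170/79 ≈ -56382.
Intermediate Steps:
E(v, z) = -v/20 (E(v, z) = (v/(-5))/4 = (v*(-⅕))/4 = (-v/5)/4 = -v/20)
S(V) = (-18 + V)/(¼ + V) (S(V) = (V - 18)/(V - 1/20*(-5)) = (-18 + V)/(V + ¼) = (-18 + V)/(¼ + V))
-133*(S(-20) + 422) = -133*(4*(-18 - 20)/(1 + 4*(-20)) + 422) = -133*(4*(-38)/(1 - 80) + 422) = -133*(4*(-38)/(-79) + 422) = -133*(4*(-1/79)*(-38) + 422) = -133*(152/79 + 422) = -133*33490/79 = -4454170/79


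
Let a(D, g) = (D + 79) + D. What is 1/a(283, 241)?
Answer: 1/645 ≈ 0.0015504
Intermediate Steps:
a(D, g) = 79 + 2*D (a(D, g) = (79 + D) + D = 79 + 2*D)
1/a(283, 241) = 1/(79 + 2*283) = 1/(79 + 566) = 1/645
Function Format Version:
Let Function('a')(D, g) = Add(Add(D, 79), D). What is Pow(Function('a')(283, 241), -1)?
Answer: Rational(1, 645) ≈ 0.0015504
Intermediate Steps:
Function('a')(D, g) = Add(79, Mul(2, D)) (Function('a')(D, g) = Add(Add(79, D), D) = Add(79, Mul(2, D)))
Pow(Function('a')(283, 241), -1) = Pow(Add(79, Mul(2, 283)), -1) = Pow(Add(79, 566), -1) = Pow(645, -1) = Rational(1, 645)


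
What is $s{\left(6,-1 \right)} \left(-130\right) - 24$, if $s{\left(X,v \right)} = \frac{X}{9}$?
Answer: $- \frac{332}{3} \approx -110.67$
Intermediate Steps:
$s{\left(X,v \right)} = \frac{X}{9}$ ($s{\left(X,v \right)} = X \frac{1}{9} = \frac{X}{9}$)
$s{\left(6,-1 \right)} \left(-130\right) - 24 = \frac{1}{9} \cdot 6 \left(-130\right) - 24 = \frac{2}{3} \left(-130\right) - 24 = - \frac{260}{3} - 24 = - \frac{332}{3}$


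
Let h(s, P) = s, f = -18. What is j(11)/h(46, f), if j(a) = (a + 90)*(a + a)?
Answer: 1111/23 ≈ 48.304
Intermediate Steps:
j(a) = 2*a*(90 + a) (j(a) = (90 + a)*(2*a) = 2*a*(90 + a))
j(11)/h(46, f) = (2*11*(90 + 11))/46 = (2*11*101)*(1/46) = 2222*(1/46) = 1111/23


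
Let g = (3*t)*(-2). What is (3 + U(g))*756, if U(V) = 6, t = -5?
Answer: 6804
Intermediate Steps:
g = 30 (g = (3*(-5))*(-2) = -15*(-2) = 30)
(3 + U(g))*756 = (3 + 6)*756 = 9*756 = 6804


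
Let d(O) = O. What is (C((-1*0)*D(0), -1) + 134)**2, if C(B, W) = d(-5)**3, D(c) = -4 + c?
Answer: 81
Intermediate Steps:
C(B, W) = -125 (C(B, W) = (-5)**3 = -125)
(C((-1*0)*D(0), -1) + 134)**2 = (-125 + 134)**2 = 9**2 = 81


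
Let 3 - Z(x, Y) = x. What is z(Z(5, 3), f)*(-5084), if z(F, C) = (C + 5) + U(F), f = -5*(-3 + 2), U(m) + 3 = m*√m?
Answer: -35588 + 10168*I*√2 ≈ -35588.0 + 14380.0*I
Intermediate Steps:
Z(x, Y) = 3 - x
U(m) = -3 + m^(3/2) (U(m) = -3 + m*√m = -3 + m^(3/2))
f = 5 (f = -5*(-1) = 5)
z(F, C) = 2 + C + F^(3/2) (z(F, C) = (C + 5) + (-3 + F^(3/2)) = (5 + C) + (-3 + F^(3/2)) = 2 + C + F^(3/2))
z(Z(5, 3), f)*(-5084) = (2 + 5 + (3 - 1*5)^(3/2))*(-5084) = (2 + 5 + (3 - 5)^(3/2))*(-5084) = (2 + 5 + (-2)^(3/2))*(-5084) = (2 + 5 - 2*I*√2)*(-5084) = (7 - 2*I*√2)*(-5084) = -35588 + 10168*I*√2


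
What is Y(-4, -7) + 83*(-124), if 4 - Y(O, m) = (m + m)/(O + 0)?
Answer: -20583/2 ≈ -10292.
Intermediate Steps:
Y(O, m) = 4 - 2*m/O (Y(O, m) = 4 - (m + m)/(O + 0) = 4 - 2*m/O)
Y(-4, -7) + 83*(-124) = (4 - 2*(-7)/(-4)) + 83*(-124) = (4 - 2*(-7)*(-¼)) - 10292 = (4 - 7/2) - 10292 = ½ - 10292 = -20583/2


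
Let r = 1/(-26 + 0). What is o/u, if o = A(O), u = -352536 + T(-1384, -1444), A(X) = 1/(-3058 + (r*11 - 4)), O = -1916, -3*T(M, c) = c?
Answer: 13/14015824362 ≈ 9.2752e-10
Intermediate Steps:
r = -1/26 (r = 1/(-26) = -1/26 ≈ -0.038462)
T(M, c) = -c/3
A(X) = -26/79623 (A(X) = 1/(-3058 + (-1/26*11 - 4)) = 1/(-3058 + (-11/26 - 4)) = 1/(-3058 - 115/26) = 1/(-79623/26) = -26/79623)
u = -1056164/3 (u = -352536 - 1/3*(-1444) = -352536 + 1444/3 = -1056164/3 ≈ -3.5205e+5)
o = -26/79623 ≈ -0.00032654
o/u = -26/(79623*(-1056164/3)) = -26/79623*(-3/1056164) = 13/14015824362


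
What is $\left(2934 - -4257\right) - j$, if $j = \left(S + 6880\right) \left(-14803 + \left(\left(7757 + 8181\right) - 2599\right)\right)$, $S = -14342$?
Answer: $-10917177$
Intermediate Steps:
$j = 10924368$ ($j = \left(-14342 + 6880\right) \left(-14803 + \left(\left(7757 + 8181\right) - 2599\right)\right) = - 7462 \left(-14803 + \left(15938 - 2599\right)\right) = - 7462 \left(-14803 + 13339\right) = \left(-7462\right) \left(-1464\right) = 10924368$)
$\left(2934 - -4257\right) - j = \left(2934 - -4257\right) - 10924368 = \left(2934 + 4257\right) - 10924368 = 7191 - 10924368 = -10917177$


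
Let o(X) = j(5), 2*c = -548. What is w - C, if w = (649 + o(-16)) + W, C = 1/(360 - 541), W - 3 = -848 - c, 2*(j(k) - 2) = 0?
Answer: 14481/181 ≈ 80.005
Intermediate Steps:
j(k) = 2 (j(k) = 2 + (½)*0 = 2 + 0 = 2)
c = -274 (c = (½)*(-548) = -274)
o(X) = 2
W = -571 (W = 3 + (-848 - 1*(-274)) = 3 + (-848 + 274) = 3 - 574 = -571)
C = -1/181 (C = 1/(-181) = -1/181 ≈ -0.0055249)
w = 80 (w = (649 + 2) - 571 = 651 - 571 = 80)
w - C = 80 - 1*(-1/181) = 80 + 1/181 = 14481/181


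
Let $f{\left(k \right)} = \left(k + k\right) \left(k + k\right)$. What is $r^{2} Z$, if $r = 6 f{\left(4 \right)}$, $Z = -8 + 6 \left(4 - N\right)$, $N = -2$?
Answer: $4128768$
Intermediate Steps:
$Z = 28$ ($Z = -8 + 6 \left(4 - -2\right) = -8 + 6 \left(4 + 2\right) = -8 + 6 \cdot 6 = -8 + 36 = 28$)
$f{\left(k \right)} = 4 k^{2}$ ($f{\left(k \right)} = 2 k 2 k = 4 k^{2}$)
$r = 384$ ($r = 6 \cdot 4 \cdot 4^{2} = 6 \cdot 4 \cdot 16 = 6 \cdot 64 = 384$)
$r^{2} Z = 384^{2} \cdot 28 = 147456 \cdot 28 = 4128768$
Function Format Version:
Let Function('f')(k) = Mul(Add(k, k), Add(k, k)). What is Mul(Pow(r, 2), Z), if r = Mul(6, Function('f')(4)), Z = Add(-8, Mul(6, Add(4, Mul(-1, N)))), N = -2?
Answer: 4128768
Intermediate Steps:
Z = 28 (Z = Add(-8, Mul(6, Add(4, Mul(-1, -2)))) = Add(-8, Mul(6, Add(4, 2))) = Add(-8, Mul(6, 6)) = Add(-8, 36) = 28)
Function('f')(k) = Mul(4, Pow(k, 2)) (Function('f')(k) = Mul(Mul(2, k), Mul(2, k)) = Mul(4, Pow(k, 2)))
r = 384 (r = Mul(6, Mul(4, Pow(4, 2))) = Mul(6, Mul(4, 16)) = Mul(6, 64) = 384)
Mul(Pow(r, 2), Z) = Mul(Pow(384, 2), 28) = Mul(147456, 28) = 4128768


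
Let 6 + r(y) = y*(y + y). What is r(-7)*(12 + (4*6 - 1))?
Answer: 3220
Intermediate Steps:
r(y) = -6 + 2*y**2 (r(y) = -6 + y*(y + y) = -6 + y*(2*y) = -6 + 2*y**2)
r(-7)*(12 + (4*6 - 1)) = (-6 + 2*(-7)**2)*(12 + (4*6 - 1)) = (-6 + 2*49)*(12 + (24 - 1)) = (-6 + 98)*(12 + 23) = 92*35 = 3220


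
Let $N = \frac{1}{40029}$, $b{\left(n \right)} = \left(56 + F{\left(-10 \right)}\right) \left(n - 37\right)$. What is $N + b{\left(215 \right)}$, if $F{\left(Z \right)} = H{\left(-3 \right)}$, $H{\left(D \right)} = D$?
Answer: $\frac{377633587}{40029} \approx 9434.0$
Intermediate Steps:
$F{\left(Z \right)} = -3$
$b{\left(n \right)} = -1961 + 53 n$ ($b{\left(n \right)} = \left(56 - 3\right) \left(n - 37\right) = 53 \left(-37 + n\right) = -1961 + 53 n$)
$N = \frac{1}{40029} \approx 2.4982 \cdot 10^{-5}$
$N + b{\left(215 \right)} = \frac{1}{40029} + \left(-1961 + 53 \cdot 215\right) = \frac{1}{40029} + \left(-1961 + 11395\right) = \frac{1}{40029} + 9434 = \frac{377633587}{40029}$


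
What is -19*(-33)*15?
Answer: 9405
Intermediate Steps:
-19*(-33)*15 = 627*15 = 9405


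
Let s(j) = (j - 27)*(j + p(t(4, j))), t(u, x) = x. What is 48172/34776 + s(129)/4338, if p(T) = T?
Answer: 15612991/2095254 ≈ 7.4516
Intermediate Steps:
s(j) = 2*j*(-27 + j) (s(j) = (j - 27)*(j + j) = (-27 + j)*(2*j) = 2*j*(-27 + j))
48172/34776 + s(129)/4338 = 48172/34776 + (2*129*(-27 + 129))/4338 = 48172*(1/34776) + (2*129*102)*(1/4338) = 12043/8694 + 26316*(1/4338) = 12043/8694 + 1462/241 = 15612991/2095254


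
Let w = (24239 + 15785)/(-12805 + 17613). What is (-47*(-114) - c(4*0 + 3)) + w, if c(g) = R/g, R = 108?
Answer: 3203525/601 ≈ 5330.3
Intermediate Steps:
c(g) = 108/g
w = 5003/601 (w = 40024/4808 = 40024*(1/4808) = 5003/601 ≈ 8.3245)
(-47*(-114) - c(4*0 + 3)) + w = (-47*(-114) - 108/(4*0 + 3)) + 5003/601 = (5358 - 108/(0 + 3)) + 5003/601 = (5358 - 108/3) + 5003/601 = (5358 - 1*36) + 5003/601 = (5358 - 36) + 5003/601 = 5322 + 5003/601 = 3203525/601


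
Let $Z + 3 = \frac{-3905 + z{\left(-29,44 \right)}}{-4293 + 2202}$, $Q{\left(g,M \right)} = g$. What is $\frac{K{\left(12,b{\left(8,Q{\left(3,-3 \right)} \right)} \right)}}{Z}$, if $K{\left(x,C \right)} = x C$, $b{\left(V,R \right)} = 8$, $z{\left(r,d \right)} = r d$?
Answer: $- \frac{16728}{91} \approx -183.82$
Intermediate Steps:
$z{\left(r,d \right)} = d r$
$K{\left(x,C \right)} = C x$
$Z = - \frac{364}{697}$ ($Z = -3 + \frac{-3905 + 44 \left(-29\right)}{-4293 + 2202} = -3 + \frac{-3905 - 1276}{-2091} = -3 - - \frac{1727}{697} = -3 + \frac{1727}{697} = - \frac{364}{697} \approx -0.52224$)
$\frac{K{\left(12,b{\left(8,Q{\left(3,-3 \right)} \right)} \right)}}{Z} = \frac{8 \cdot 12}{- \frac{364}{697}} = 96 \left(- \frac{697}{364}\right) = - \frac{16728}{91}$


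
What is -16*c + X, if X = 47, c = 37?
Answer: -545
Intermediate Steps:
-16*c + X = -16*37 + 47 = -592 + 47 = -545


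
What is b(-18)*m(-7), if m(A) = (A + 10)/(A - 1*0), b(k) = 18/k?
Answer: 3/7 ≈ 0.42857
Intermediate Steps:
m(A) = (10 + A)/A (m(A) = (10 + A)/(A + 0) = (10 + A)/A)
b(-18)*m(-7) = (18/(-18))*((10 - 7)/(-7)) = (18*(-1/18))*(-⅐*3) = -1*(-3/7) = 3/7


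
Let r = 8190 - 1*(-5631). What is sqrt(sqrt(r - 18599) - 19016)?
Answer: sqrt(-19016 + I*sqrt(4778)) ≈ 0.2506 + 137.9*I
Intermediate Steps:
r = 13821 (r = 8190 + 5631 = 13821)
sqrt(sqrt(r - 18599) - 19016) = sqrt(sqrt(13821 - 18599) - 19016) = sqrt(sqrt(-4778) - 19016) = sqrt(I*sqrt(4778) - 19016) = sqrt(-19016 + I*sqrt(4778))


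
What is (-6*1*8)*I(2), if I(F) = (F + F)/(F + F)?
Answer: -48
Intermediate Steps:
I(F) = 1 (I(F) = (2*F)/((2*F)) = (2*F)*(1/(2*F)) = 1)
(-6*1*8)*I(2) = (-6*1*8)*1 = -6*8*1 = -48*1 = -48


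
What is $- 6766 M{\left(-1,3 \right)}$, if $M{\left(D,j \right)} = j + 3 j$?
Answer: $-81192$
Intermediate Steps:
$M{\left(D,j \right)} = 4 j$
$- 6766 M{\left(-1,3 \right)} = - 6766 \cdot 4 \cdot 3 = \left(-6766\right) 12 = -81192$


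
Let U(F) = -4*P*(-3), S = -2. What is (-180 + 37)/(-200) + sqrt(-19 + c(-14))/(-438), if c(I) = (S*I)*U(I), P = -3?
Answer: 143/200 - I*sqrt(1027)/438 ≈ 0.715 - 0.073166*I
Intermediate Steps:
U(F) = -36 (U(F) = -4*(-3)*(-3) = 12*(-3) = -36)
c(I) = 72*I (c(I) = -2*I*(-36) = 72*I)
(-180 + 37)/(-200) + sqrt(-19 + c(-14))/(-438) = (-180 + 37)/(-200) + sqrt(-19 + 72*(-14))/(-438) = -143*(-1/200) + sqrt(-19 - 1008)*(-1/438) = 143/200 + sqrt(-1027)*(-1/438) = 143/200 + (I*sqrt(1027))*(-1/438) = 143/200 - I*sqrt(1027)/438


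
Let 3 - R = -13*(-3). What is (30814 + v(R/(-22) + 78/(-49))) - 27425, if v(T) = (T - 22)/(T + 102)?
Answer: 93194972/27501 ≈ 3388.8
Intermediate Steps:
R = -36 (R = 3 - (-13)*(-3) = 3 - 1*39 = 3 - 39 = -36)
v(T) = (-22 + T)/(102 + T)
(30814 + v(R/(-22) + 78/(-49))) - 27425 = (30814 + (-22 + (-36/(-22) + 78/(-49)))/(102 + (-36/(-22) + 78/(-49)))) - 27425 = (30814 + (-22 + (-36*(-1/22) + 78*(-1/49)))/(102 + (-36*(-1/22) + 78*(-1/49)))) - 27425 = (30814 + (-22 + (18/11 - 78/49))/(102 + (18/11 - 78/49))) - 27425 = (30814 + (-22 + 24/539)/(102 + 24/539)) - 27425 = (30814 - 11834/539/(55002/539)) - 27425 = (30814 + (539/55002)*(-11834/539)) - 27425 = (30814 - 5917/27501) - 27425 = 847409897/27501 - 27425 = 93194972/27501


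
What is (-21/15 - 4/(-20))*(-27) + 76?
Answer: 542/5 ≈ 108.40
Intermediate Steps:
(-21/15 - 4/(-20))*(-27) + 76 = (-21*1/15 - 4*(-1/20))*(-27) + 76 = (-7/5 + ⅕)*(-27) + 76 = -6/5*(-27) + 76 = 162/5 + 76 = 542/5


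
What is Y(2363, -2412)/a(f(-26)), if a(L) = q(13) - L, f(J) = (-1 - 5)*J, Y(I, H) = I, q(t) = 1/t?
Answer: -30719/2027 ≈ -15.155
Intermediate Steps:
f(J) = -6*J
a(L) = 1/13 - L
Y(2363, -2412)/a(f(-26)) = 2363/(1/13 - (-6)*(-26)) = 2363/(1/13 - 1*156) = 2363/(1/13 - 156) = 2363/(-2027/13) = 2363*(-13/2027) = -30719/2027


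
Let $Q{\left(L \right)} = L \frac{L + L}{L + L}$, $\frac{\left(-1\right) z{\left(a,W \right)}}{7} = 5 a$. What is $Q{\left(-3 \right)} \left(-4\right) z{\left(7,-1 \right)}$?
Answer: $-2940$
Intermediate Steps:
$z{\left(a,W \right)} = - 35 a$ ($z{\left(a,W \right)} = - 7 \cdot 5 a = - 35 a$)
$Q{\left(L \right)} = L$ ($Q{\left(L \right)} = L \frac{2 L}{2 L} = L 2 L \frac{1}{2 L} = L 1 = L$)
$Q{\left(-3 \right)} \left(-4\right) z{\left(7,-1 \right)} = \left(-3\right) \left(-4\right) \left(\left(-35\right) 7\right) = 12 \left(-245\right) = -2940$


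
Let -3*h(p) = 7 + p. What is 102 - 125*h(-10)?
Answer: -23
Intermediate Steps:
h(p) = -7/3 - p/3 (h(p) = -(7 + p)/3 = -7/3 - p/3)
102 - 125*h(-10) = 102 - 125*(-7/3 - ⅓*(-10)) = 102 - 125*(-7/3 + 10/3) = 102 - 125*1 = 102 - 125 = -23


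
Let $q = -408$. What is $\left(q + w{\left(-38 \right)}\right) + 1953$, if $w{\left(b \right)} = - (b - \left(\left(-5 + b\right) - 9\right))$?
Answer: $1531$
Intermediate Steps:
$w{\left(b \right)} = -14$ ($w{\left(b \right)} = - (b - \left(-14 + b\right)) = \left(-1\right) 14 = -14$)
$\left(q + w{\left(-38 \right)}\right) + 1953 = \left(-408 - 14\right) + 1953 = -422 + 1953 = 1531$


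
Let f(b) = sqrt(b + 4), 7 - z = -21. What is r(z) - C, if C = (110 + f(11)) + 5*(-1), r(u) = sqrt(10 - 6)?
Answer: -103 - sqrt(15) ≈ -106.87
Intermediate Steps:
z = 28 (z = 7 - 1*(-21) = 7 + 21 = 28)
f(b) = sqrt(4 + b)
r(u) = 2 (r(u) = sqrt(4) = 2)
C = 105 + sqrt(15) (C = (110 + sqrt(4 + 11)) + 5*(-1) = (110 + sqrt(15)) - 5 = 105 + sqrt(15) ≈ 108.87)
r(z) - C = 2 - (105 + sqrt(15)) = 2 + (-105 - sqrt(15)) = -103 - sqrt(15)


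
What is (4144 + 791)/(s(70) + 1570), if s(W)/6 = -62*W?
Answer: -987/4894 ≈ -0.20168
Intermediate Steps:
s(W) = -372*W (s(W) = 6*(-62*W) = -372*W)
(4144 + 791)/(s(70) + 1570) = (4144 + 791)/(-372*70 + 1570) = 4935/(-26040 + 1570) = 4935/(-24470) = 4935*(-1/24470) = -987/4894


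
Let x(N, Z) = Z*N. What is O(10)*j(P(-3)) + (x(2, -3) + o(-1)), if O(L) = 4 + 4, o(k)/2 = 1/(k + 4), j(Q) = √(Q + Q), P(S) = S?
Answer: -16/3 + 8*I*√6 ≈ -5.3333 + 19.596*I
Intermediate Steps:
j(Q) = √2*√Q (j(Q) = √(2*Q) = √2*√Q)
x(N, Z) = N*Z
o(k) = 2/(4 + k) (o(k) = 2/(k + 4) = 2/(4 + k))
O(L) = 8
O(10)*j(P(-3)) + (x(2, -3) + o(-1)) = 8*(√2*√(-3)) + (2*(-3) + 2/(4 - 1)) = 8*(√2*(I*√3)) + (-6 + 2/3) = 8*(I*√6) + (-6 + 2*(⅓)) = 8*I*√6 + (-6 + ⅔) = 8*I*√6 - 16/3 = -16/3 + 8*I*√6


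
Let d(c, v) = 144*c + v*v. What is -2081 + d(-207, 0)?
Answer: -31889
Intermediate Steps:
d(c, v) = v² + 144*c (d(c, v) = 144*c + v² = v² + 144*c)
-2081 + d(-207, 0) = -2081 + (0² + 144*(-207)) = -2081 + (0 - 29808) = -2081 - 29808 = -31889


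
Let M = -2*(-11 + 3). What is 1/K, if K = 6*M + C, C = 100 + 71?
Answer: 1/267 ≈ 0.0037453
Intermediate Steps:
C = 171
M = 16 (M = -2*(-8) = 16)
K = 267 (K = 6*16 + 171 = 96 + 171 = 267)
1/K = 1/267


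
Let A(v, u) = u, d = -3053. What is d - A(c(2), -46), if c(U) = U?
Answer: -3007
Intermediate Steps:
d - A(c(2), -46) = -3053 - 1*(-46) = -3053 + 46 = -3007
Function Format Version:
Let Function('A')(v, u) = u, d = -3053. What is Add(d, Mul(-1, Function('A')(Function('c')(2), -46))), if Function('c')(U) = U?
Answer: -3007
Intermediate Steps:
Add(d, Mul(-1, Function('A')(Function('c')(2), -46))) = Add(-3053, Mul(-1, -46)) = Add(-3053, 46) = -3007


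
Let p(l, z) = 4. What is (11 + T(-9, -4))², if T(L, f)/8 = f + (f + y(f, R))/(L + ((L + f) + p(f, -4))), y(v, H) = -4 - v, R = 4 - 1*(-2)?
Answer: 29929/81 ≈ 369.49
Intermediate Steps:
R = 6 (R = 4 + 2 = 6)
T(L, f) = -32/(4 + f + 2*L) + 8*f (T(L, f) = 8*(f + (f + (-4 - f))/(L + ((L + f) + 4))) = 8*(f - 4/(L + (4 + L + f))) = 8*(f - 4/(4 + f + 2*L)) = -32/(4 + f + 2*L) + 8*f)
(11 + T(-9, -4))² = (11 + 8*(-4 + (-4)² + 4*(-4) + 2*(-9)*(-4))/(4 - 4 + 2*(-9)))² = (11 + 8*(-4 + 16 - 16 + 72)/(4 - 4 - 18))² = (11 + 8*68/(-18))² = (11 + 8*(-1/18)*68)² = (11 - 272/9)² = (-173/9)² = 29929/81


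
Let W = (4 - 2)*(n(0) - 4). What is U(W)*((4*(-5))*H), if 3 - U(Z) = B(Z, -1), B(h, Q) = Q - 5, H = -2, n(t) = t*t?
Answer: 360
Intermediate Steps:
n(t) = t**2
W = -8 (W = (4 - 2)*(0**2 - 4) = 2*(0 - 4) = 2*(-4) = -8)
B(h, Q) = -5 + Q
U(Z) = 9 (U(Z) = 3 - (-5 - 1) = 3 - 1*(-6) = 3 + 6 = 9)
U(W)*((4*(-5))*H) = 9*((4*(-5))*(-2)) = 9*(-20*(-2)) = 9*40 = 360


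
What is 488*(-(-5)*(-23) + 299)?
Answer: 89792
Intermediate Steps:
488*(-(-5)*(-23) + 299) = 488*(-1*115 + 299) = 488*(-115 + 299) = 488*184 = 89792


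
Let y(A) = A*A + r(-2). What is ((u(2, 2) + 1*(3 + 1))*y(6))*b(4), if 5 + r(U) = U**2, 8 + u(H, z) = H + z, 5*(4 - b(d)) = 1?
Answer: 0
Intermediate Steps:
b(d) = 19/5 (b(d) = 4 - 1/5*1 = 4 - 1/5 = 19/5)
u(H, z) = -8 + H + z (u(H, z) = -8 + (H + z) = -8 + H + z)
r(U) = -5 + U**2
y(A) = -1 + A**2 (y(A) = A*A + (-5 + (-2)**2) = A**2 + (-5 + 4) = A**2 - 1 = -1 + A**2)
((u(2, 2) + 1*(3 + 1))*y(6))*b(4) = (((-8 + 2 + 2) + 1*(3 + 1))*(-1 + 6**2))*(19/5) = ((-4 + 1*4)*(-1 + 36))*(19/5) = ((-4 + 4)*35)*(19/5) = (0*35)*(19/5) = 0*(19/5) = 0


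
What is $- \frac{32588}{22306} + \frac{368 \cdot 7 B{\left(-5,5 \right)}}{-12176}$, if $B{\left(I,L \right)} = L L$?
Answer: $- \frac{57290559}{8487433} \approx -6.75$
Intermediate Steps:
$B{\left(I,L \right)} = L^{2}$
$- \frac{32588}{22306} + \frac{368 \cdot 7 B{\left(-5,5 \right)}}{-12176} = - \frac{32588}{22306} + \frac{368 \cdot 7 \cdot 5^{2}}{-12176} = \left(-32588\right) \frac{1}{22306} + 368 \cdot 7 \cdot 25 \left(- \frac{1}{12176}\right) = - \frac{16294}{11153} + 368 \cdot 175 \left(- \frac{1}{12176}\right) = - \frac{16294}{11153} + 64400 \left(- \frac{1}{12176}\right) = - \frac{16294}{11153} - \frac{4025}{761} = - \frac{57290559}{8487433}$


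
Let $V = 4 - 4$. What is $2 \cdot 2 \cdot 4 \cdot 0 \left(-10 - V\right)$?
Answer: $0$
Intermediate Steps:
$V = 0$ ($V = 4 - 4 = 0$)
$2 \cdot 2 \cdot 4 \cdot 0 \left(-10 - V\right) = 2 \cdot 2 \cdot 4 \cdot 0 \left(-10 - 0\right) = 2 \cdot 8 \cdot 0 \left(-10 + 0\right) = 2 \cdot 0 \left(-10\right) = 0 \left(-10\right) = 0$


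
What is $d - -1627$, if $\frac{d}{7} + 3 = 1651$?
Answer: $13163$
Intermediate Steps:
$d = 11536$ ($d = -21 + 7 \cdot 1651 = -21 + 11557 = 11536$)
$d - -1627 = 11536 - -1627 = 11536 + 1627 = 13163$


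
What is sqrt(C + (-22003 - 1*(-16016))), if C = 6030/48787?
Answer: I*sqrt(14249791800593)/48787 ≈ 77.375*I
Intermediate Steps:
C = 6030/48787 (C = 6030*(1/48787) = 6030/48787 ≈ 0.12360)
sqrt(C + (-22003 - 1*(-16016))) = sqrt(6030/48787 + (-22003 - 1*(-16016))) = sqrt(6030/48787 + (-22003 + 16016)) = sqrt(6030/48787 - 5987) = sqrt(-292081739/48787) = I*sqrt(14249791800593)/48787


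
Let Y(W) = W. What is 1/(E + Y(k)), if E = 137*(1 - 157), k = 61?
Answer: -1/21311 ≈ -4.6924e-5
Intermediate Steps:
E = -21372 (E = 137*(-156) = -21372)
1/(E + Y(k)) = 1/(-21372 + 61) = 1/(-21311) = -1/21311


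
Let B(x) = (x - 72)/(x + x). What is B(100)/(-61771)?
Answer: -7/3088550 ≈ -2.2664e-6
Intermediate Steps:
B(x) = (-72 + x)/(2*x) (B(x) = (-72 + x)/((2*x)) = (-72 + x)*(1/(2*x)) = (-72 + x)/(2*x))
B(100)/(-61771) = ((1/2)*(-72 + 100)/100)/(-61771) = ((1/2)*(1/100)*28)*(-1/61771) = (7/50)*(-1/61771) = -7/3088550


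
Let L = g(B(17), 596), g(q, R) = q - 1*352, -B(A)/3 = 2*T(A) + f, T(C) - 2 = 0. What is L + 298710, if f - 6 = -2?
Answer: 298334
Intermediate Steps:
T(C) = 2 (T(C) = 2 + 0 = 2)
f = 4 (f = 6 - 2 = 4)
B(A) = -24 (B(A) = -3*(2*2 + 4) = -3*(4 + 4) = -3*8 = -24)
g(q, R) = -352 + q (g(q, R) = q - 352 = -352 + q)
L = -376 (L = -352 - 24 = -376)
L + 298710 = -376 + 298710 = 298334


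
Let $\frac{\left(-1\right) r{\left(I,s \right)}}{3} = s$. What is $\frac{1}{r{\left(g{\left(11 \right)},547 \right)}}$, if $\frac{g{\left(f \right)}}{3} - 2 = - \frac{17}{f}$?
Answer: $- \frac{1}{1641} \approx -0.00060938$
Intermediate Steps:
$g{\left(f \right)} = 6 - \frac{51}{f}$ ($g{\left(f \right)} = 6 + 3 \left(- \frac{17}{f}\right) = 6 - \frac{51}{f}$)
$r{\left(I,s \right)} = - 3 s$
$\frac{1}{r{\left(g{\left(11 \right)},547 \right)}} = \frac{1}{\left(-3\right) 547} = \frac{1}{-1641} = - \frac{1}{1641}$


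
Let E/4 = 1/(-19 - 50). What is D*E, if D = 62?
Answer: -248/69 ≈ -3.5942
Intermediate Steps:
E = -4/69 (E = 4/(-19 - 50) = 4/(-69) = 4*(-1/69) = -4/69 ≈ -0.057971)
D*E = 62*(-4/69) = -248/69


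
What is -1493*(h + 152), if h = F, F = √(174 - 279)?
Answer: -226936 - 1493*I*√105 ≈ -2.2694e+5 - 15299.0*I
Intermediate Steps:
F = I*√105 (F = √(-105) = I*√105 ≈ 10.247*I)
h = I*√105 ≈ 10.247*I
-1493*(h + 152) = -1493*(I*√105 + 152) = -1493*(152 + I*√105) = -226936 - 1493*I*√105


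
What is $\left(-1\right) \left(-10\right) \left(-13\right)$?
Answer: $-130$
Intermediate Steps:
$\left(-1\right) \left(-10\right) \left(-13\right) = 10 \left(-13\right) = -130$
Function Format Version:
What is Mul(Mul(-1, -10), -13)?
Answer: -130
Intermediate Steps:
Mul(Mul(-1, -10), -13) = Mul(10, -13) = -130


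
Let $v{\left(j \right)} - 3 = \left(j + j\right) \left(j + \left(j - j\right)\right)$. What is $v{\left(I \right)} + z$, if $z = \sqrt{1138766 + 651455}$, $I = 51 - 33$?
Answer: $651 + \sqrt{1790221} \approx 1989.0$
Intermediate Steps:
$I = 18$
$z = \sqrt{1790221} \approx 1338.0$
$v{\left(j \right)} = 3 + 2 j^{2}$ ($v{\left(j \right)} = 3 + \left(j + j\right) \left(j + \left(j - j\right)\right) = 3 + 2 j \left(j + 0\right) = 3 + 2 j j = 3 + 2 j^{2}$)
$v{\left(I \right)} + z = \left(3 + 2 \cdot 18^{2}\right) + \sqrt{1790221} = \left(3 + 2 \cdot 324\right) + \sqrt{1790221} = \left(3 + 648\right) + \sqrt{1790221} = 651 + \sqrt{1790221}$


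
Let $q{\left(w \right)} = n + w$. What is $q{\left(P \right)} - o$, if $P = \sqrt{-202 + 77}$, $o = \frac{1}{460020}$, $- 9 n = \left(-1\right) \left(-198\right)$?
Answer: $- \frac{10120441}{460020} + 5 i \sqrt{5} \approx -22.0 + 11.18 i$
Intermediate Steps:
$n = -22$ ($n = - \frac{\left(-1\right) \left(-198\right)}{9} = \left(- \frac{1}{9}\right) 198 = -22$)
$o = \frac{1}{460020} \approx 2.1738 \cdot 10^{-6}$
$P = 5 i \sqrt{5}$ ($P = \sqrt{-125} = 5 i \sqrt{5} \approx 11.18 i$)
$q{\left(w \right)} = -22 + w$
$q{\left(P \right)} - o = \left(-22 + 5 i \sqrt{5}\right) - \frac{1}{460020} = - \frac{10120441}{460020} + 5 i \sqrt{5}$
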